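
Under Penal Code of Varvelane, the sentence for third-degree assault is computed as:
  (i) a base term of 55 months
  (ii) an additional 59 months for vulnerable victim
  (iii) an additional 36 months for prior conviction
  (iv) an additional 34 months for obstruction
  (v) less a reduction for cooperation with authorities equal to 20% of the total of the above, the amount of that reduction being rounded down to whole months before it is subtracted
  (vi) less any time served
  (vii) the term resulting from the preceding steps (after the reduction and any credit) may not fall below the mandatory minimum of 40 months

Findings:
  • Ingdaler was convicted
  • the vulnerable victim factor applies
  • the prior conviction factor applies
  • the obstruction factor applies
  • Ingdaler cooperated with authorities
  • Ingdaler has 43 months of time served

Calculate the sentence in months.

105 months

Vulnerable victim enhancement: +59 months
Prior conviction enhancement: +36 months
Obstruction enhancement: +34 months
Adjusted term: 55 months + 59 months + 36 months + 34 months = 184 months
Cooperation with authorities reduction: 20% of 184 months = 36 months (rounded down)
After reduction: 184 − 36 = 148 months
Less time served: 148 months − 43 months = 105 months
Minimum 40 months: 105 months meets the minimum, no increase.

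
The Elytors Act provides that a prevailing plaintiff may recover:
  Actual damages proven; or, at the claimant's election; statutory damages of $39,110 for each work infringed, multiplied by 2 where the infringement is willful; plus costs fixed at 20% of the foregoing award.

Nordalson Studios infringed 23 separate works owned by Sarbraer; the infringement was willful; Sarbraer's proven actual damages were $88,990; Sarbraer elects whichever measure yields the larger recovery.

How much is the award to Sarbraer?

Statutory damages: 23 × $39,110 = $899,530
Doubled: 2 × $899,530 = $1,799,060
Greater of actual damages ($88,990) or enhanced statutory damages ($1,799,060): $1,799,060
Costs: 20% of $1,799,060 = $359,812
Award plus costs: $1,799,060 + $359,812 = $2,158,872

$2,158,872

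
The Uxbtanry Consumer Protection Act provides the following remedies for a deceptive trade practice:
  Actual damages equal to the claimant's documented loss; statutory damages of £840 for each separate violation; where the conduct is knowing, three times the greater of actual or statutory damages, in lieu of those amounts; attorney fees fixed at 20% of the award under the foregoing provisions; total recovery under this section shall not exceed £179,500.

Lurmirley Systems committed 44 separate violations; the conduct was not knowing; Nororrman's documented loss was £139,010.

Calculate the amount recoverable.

£179,500

Statutory damages: 44 × £840 = £36,960
Conduct not knowing: the in-lieu enhancement does not apply.
Actual plus statutory damages: £139,010 + £36,960 = £175,970
Attorney fees: 20% of £175,970 = £35,194
Total before cap: £175,970 + £35,194 = £211,164
Cap at £179,500: £211,164 exceeds the cap → £179,500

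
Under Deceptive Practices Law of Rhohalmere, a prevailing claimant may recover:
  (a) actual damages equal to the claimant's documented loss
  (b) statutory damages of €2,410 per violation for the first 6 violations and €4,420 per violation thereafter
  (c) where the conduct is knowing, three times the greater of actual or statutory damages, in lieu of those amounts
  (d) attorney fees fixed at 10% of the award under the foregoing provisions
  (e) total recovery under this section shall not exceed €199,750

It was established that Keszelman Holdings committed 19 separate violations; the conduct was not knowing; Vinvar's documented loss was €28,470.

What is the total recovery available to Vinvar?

First 6 violations: 6 × €2,410 = €14,460
Remaining violations: (19 − 6) × €4,420 = €57,460
Statutory damages: €14,460 + €57,460 = €71,920
Conduct not knowing: the in-lieu enhancement does not apply.
Actual plus statutory damages: €28,470 + €71,920 = €100,390
Attorney fees: 10% of €100,390 = €10,039
Total before cap: €100,390 + €10,039 = €110,429
Cap at €199,750: €110,429 is within the cap, no reduction.

€110,429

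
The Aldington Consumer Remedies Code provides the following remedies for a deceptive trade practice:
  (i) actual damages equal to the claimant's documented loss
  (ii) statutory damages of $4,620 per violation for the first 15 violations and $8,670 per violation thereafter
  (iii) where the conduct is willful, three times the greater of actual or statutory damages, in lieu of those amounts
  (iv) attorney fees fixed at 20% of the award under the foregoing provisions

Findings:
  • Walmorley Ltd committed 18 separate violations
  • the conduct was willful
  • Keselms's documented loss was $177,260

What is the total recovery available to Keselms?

First 15 violations: 15 × $4,620 = $69,300
Remaining violations: (18 − 15) × $8,670 = $26,010
Statutory damages: $69,300 + $26,010 = $95,310
Greater of actual damages ($177,260) or statutory damages ($95,310): $177,260
Trebled: 3 × $177,260 = $531,780
Attorney fees: 20% of $531,780 = $106,356
Total recovery: $531,780 + $106,356 = $638,136

Total recovery: $638,136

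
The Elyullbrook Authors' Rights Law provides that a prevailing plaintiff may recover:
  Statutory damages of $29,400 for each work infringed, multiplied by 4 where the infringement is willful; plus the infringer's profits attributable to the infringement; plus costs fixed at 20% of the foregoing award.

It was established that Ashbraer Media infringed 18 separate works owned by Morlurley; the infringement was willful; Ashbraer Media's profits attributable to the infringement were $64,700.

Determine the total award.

$2,617,800

Statutory damages: 18 × $29,400 = $529,200
Multiplied by 4: 4 × $529,200 = $2,116,800
Combined award: $2,116,800 + $64,700 = $2,181,500
Costs: 20% of $2,181,500 = $436,300
Award plus costs: $2,181,500 + $436,300 = $2,617,800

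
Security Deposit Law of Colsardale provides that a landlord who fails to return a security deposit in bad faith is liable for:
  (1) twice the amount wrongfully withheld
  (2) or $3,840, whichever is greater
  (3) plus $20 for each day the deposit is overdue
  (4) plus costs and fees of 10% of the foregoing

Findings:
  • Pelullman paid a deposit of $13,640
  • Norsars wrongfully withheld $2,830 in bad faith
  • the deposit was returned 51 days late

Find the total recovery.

$7,348

Doubled: 2 × $2,830 = $5,660
Minimum $3,840: $5,660 meets the minimum, no increase.
Late-return penalty: 51 × $20 = $1,020
Damages plus late penalty: $5,660 + $1,020 = $6,680
Costs and fees: 10% of $6,680 = $668
Total recovery: $6,680 + $668 = $7,348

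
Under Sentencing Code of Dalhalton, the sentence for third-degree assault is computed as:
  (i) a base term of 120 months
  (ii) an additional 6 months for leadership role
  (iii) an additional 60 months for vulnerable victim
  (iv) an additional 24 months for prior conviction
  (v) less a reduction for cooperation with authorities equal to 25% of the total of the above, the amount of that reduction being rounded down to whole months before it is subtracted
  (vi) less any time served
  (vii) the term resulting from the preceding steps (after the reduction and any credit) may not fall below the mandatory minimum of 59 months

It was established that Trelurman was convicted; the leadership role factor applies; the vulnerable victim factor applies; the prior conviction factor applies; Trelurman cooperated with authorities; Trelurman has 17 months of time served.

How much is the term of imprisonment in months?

Leadership role enhancement: +6 months
Vulnerable victim enhancement: +60 months
Prior conviction enhancement: +24 months
Adjusted term: 120 months + 6 months + 60 months + 24 months = 210 months
Cooperation with authorities reduction: 25% of 210 months = 52 months (rounded down)
After reduction: 210 − 52 = 158 months
Less time served: 158 months − 17 months = 141 months
Minimum 59 months: 141 months meets the minimum, no increase.

141 months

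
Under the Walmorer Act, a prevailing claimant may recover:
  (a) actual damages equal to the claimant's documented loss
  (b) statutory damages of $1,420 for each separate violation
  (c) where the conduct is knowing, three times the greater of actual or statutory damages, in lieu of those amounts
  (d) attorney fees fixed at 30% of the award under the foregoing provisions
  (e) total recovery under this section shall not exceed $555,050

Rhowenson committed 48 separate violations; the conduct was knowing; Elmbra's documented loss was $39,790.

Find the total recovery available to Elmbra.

$265,824

Statutory damages: 48 × $1,420 = $68,160
Greater of actual damages ($39,790) or statutory damages ($68,160): $68,160
Trebled: 3 × $68,160 = $204,480
Attorney fees: 30% of $204,480 = $61,344
Total before cap: $204,480 + $61,344 = $265,824
Cap at $555,050: $265,824 is within the cap, no reduction.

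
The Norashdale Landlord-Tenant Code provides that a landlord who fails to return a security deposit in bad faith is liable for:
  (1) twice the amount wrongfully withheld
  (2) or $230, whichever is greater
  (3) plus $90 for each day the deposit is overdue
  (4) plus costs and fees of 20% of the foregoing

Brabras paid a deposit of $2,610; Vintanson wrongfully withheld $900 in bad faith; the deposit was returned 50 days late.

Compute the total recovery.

Doubled: 2 × $900 = $1,800
Minimum $230: $1,800 meets the minimum, no increase.
Late-return penalty: 50 × $90 = $4,500
Damages plus late penalty: $1,800 + $4,500 = $6,300
Costs and fees: 20% of $6,300 = $1,260
Total recovery: $6,300 + $1,260 = $7,560

$7,560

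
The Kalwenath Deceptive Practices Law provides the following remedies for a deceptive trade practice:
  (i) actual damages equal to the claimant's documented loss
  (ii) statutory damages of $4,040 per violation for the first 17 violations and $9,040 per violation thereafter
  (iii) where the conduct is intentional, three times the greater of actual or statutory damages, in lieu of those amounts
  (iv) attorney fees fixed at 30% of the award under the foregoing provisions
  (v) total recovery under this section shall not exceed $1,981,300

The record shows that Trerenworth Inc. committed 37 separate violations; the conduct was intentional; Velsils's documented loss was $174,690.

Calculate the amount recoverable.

$972,972

First 17 violations: 17 × $4,040 = $68,680
Remaining violations: (37 − 17) × $9,040 = $180,800
Statutory damages: $68,680 + $180,800 = $249,480
Greater of actual damages ($174,690) or statutory damages ($249,480): $249,480
Trebled: 3 × $249,480 = $748,440
Attorney fees: 30% of $748,440 = $224,532
Total before cap: $748,440 + $224,532 = $972,972
Cap at $1,981,300: $972,972 is within the cap, no reduction.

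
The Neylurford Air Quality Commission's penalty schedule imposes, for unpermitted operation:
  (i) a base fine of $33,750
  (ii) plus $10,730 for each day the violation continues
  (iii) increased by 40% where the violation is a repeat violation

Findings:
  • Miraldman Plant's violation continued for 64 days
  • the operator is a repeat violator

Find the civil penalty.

$1,008,658

Per-day component: 64 × $10,730 = $686,720
Base plus per-day: $33,750 + $686,720 = $720,470
Enhancement: 40% of $720,470 = $288,188
Enhanced fine: $720,470 + $288,188 = $1,008,658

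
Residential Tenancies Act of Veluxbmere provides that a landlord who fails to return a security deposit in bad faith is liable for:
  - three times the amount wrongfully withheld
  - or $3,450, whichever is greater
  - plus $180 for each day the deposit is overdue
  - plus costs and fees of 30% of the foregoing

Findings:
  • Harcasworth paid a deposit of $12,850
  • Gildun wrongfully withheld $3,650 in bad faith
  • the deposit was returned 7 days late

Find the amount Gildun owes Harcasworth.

$15,873

Trebled: 3 × $3,650 = $10,950
Minimum $3,450: $10,950 meets the minimum, no increase.
Late-return penalty: 7 × $180 = $1,260
Damages plus late penalty: $10,950 + $1,260 = $12,210
Costs and fees: 30% of $12,210 = $3,663
Total recovery: $12,210 + $3,663 = $15,873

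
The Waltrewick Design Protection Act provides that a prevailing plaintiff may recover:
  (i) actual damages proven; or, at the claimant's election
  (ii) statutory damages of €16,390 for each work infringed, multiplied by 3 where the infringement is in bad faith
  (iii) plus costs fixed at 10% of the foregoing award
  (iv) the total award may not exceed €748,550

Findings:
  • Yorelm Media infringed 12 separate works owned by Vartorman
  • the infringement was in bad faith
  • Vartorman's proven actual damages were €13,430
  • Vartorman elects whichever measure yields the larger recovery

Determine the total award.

€649,044

Statutory damages: 12 × €16,390 = €196,680
Trebled: 3 × €196,680 = €590,040
Greater of actual damages (€13,430) or enhanced statutory damages (€590,040): €590,040
Costs: 10% of €590,040 = €59,004
Award plus costs: €590,040 + €59,004 = €649,044
Cap at €748,550: €649,044 is within the cap, no reduction.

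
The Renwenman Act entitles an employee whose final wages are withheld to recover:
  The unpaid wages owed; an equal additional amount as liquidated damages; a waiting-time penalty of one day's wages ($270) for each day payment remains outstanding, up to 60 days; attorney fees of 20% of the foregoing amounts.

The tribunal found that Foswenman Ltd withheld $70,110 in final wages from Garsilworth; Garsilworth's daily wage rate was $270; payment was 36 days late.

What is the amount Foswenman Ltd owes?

Liquidated damages (equal amount): $70,110
Penalty days: min(36, 60) = 36
Waiting-time penalty: 36 × $270 = $9,720
Subtotal: $70,110 + $70,110 + $9,720 = $149,940
Attorney fees: 20% of $149,940 = $29,988
Total award: $149,940 + $29,988 = $179,928

$179,928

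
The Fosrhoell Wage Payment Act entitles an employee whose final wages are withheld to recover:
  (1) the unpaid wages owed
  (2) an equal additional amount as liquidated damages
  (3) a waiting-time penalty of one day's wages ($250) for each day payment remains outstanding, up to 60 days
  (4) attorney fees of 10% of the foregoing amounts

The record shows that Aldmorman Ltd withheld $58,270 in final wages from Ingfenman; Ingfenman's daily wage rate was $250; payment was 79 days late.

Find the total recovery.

Liquidated damages (equal amount): $58,270
Penalty days: min(79, 60) = 60
Waiting-time penalty: 60 × $250 = $15,000
Subtotal: $58,270 + $58,270 + $15,000 = $131,540
Attorney fees: 10% of $131,540 = $13,154
Total award: $131,540 + $13,154 = $144,694

$144,694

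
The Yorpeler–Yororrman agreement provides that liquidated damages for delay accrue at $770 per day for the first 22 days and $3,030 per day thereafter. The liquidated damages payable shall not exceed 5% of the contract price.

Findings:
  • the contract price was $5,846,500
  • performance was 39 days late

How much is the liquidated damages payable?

$68,450

First 22 days: 22 × $770 = $16,940
Remaining days: (39 − 22) × $3,030 = $51,510
Accrued per-day damages: $16,940 + $51,510 = $68,450
Cap: 5% of $5,846,500 = $292,325
Cap at $292,325: $68,450 is within the cap, no reduction.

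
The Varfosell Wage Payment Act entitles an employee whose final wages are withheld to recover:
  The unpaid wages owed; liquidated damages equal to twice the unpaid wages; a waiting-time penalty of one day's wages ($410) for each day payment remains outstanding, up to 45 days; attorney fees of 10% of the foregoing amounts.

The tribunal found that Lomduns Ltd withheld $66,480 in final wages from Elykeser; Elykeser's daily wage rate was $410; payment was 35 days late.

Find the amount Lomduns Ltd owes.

$235,169

Doubled: 2 × $66,480 = $132,960
Penalty days: min(35, 45) = 35
Waiting-time penalty: 35 × $410 = $14,350
Subtotal: $66,480 + $132,960 + $14,350 = $213,790
Attorney fees: 10% of $213,790 = $21,379
Total award: $213,790 + $21,379 = $235,169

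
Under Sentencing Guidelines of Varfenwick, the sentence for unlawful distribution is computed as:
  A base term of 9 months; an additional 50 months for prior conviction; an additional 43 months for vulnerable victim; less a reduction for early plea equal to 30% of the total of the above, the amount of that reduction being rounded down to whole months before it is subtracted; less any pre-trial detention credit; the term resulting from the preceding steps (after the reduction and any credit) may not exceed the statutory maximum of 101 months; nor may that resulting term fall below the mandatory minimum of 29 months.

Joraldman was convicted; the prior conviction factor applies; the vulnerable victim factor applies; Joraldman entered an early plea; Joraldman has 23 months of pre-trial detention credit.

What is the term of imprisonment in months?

49 months

Prior conviction enhancement: +50 months
Vulnerable victim enhancement: +43 months
Adjusted term: 9 months + 50 months + 43 months = 102 months
Early plea reduction: 30% of 102 months = 30 months (rounded down)
After reduction: 102 − 30 = 72 months
Less pre-trial detention credit: 72 months − 23 months = 49 months
Cap at 101 months: 49 months is within the cap, no reduction.
Minimum 29 months: 49 months meets the minimum, no increase.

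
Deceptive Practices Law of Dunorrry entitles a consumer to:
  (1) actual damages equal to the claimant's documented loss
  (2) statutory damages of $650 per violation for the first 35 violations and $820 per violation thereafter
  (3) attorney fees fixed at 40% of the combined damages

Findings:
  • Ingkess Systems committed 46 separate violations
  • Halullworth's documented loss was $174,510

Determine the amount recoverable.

First 35 violations: 35 × $650 = $22,750
Remaining violations: (46 − 35) × $820 = $9,020
Statutory damages: $22,750 + $9,020 = $31,770
Combined damages: $174,510 + $31,770 = $206,280
Attorney fees: 40% of $206,280 = $82,512
Total recovery: $206,280 + $82,512 = $288,792

$288,792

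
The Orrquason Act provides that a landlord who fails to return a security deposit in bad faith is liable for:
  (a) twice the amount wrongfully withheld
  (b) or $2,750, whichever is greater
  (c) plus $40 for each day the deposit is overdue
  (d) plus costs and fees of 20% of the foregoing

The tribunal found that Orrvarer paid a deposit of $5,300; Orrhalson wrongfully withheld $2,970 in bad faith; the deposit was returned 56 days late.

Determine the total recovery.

Doubled: 2 × $2,970 = $5,940
Minimum $2,750: $5,940 meets the minimum, no increase.
Late-return penalty: 56 × $40 = $2,240
Damages plus late penalty: $5,940 + $2,240 = $8,180
Costs and fees: 20% of $8,180 = $1,636
Total recovery: $8,180 + $1,636 = $9,816

$9,816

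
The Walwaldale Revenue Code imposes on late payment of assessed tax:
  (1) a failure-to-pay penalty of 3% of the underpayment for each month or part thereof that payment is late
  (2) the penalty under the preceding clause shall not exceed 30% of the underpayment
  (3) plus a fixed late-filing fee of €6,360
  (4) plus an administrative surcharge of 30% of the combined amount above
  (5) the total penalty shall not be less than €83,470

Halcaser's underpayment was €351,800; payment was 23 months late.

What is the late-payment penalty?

€145,470

Accrued rate: 3% × 23 = 69%, capped at 30% → 30%
Failure-to-pay penalty: 30% of €351,800 = €105,540
Penalty before surcharge: €105,540 + €6,360 = €111,900
Administrative surcharge: 30% of €111,900 = €33,570
Total penalty: €111,900 + €33,570 = €145,470
Minimum €83,470: €145,470 meets the minimum, no increase.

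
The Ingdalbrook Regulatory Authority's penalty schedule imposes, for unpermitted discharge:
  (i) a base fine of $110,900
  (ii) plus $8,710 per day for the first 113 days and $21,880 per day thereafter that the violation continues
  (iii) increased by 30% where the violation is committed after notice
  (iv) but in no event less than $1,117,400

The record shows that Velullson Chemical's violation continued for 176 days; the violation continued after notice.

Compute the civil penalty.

First 113 days: 113 × $8,710 = $984,230
Remaining days: (176 − 113) × $21,880 = $1,378,440
Per-day component: $984,230 + $1,378,440 = $2,362,670
Base plus per-day: $110,900 + $2,362,670 = $2,473,570
Enhancement: 30% of $2,473,570 = $742,071
Enhanced fine: $2,473,570 + $742,071 = $3,215,641
Minimum $1,117,400: $3,215,641 meets the minimum, no increase.

$3,215,641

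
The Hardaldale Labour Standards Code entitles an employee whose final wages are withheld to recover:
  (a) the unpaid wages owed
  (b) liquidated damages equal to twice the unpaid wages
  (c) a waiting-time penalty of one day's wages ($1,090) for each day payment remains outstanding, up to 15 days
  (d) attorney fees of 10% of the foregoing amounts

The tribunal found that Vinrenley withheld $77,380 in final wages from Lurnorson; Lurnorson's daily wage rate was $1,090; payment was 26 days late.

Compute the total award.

$273,339

Doubled: 2 × $77,380 = $154,760
Penalty days: min(26, 15) = 15
Waiting-time penalty: 15 × $1,090 = $16,350
Subtotal: $77,380 + $154,760 + $16,350 = $248,490
Attorney fees: 10% of $248,490 = $24,849
Total award: $248,490 + $24,849 = $273,339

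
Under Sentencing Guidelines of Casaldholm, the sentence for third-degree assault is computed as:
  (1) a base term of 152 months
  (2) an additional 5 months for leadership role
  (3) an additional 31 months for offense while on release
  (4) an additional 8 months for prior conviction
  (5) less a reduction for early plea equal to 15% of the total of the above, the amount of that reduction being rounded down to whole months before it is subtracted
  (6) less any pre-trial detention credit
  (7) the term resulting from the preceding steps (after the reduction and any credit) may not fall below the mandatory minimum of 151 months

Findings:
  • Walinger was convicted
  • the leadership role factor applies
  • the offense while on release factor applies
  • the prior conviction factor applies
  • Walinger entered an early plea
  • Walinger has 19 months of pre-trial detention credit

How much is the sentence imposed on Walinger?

151 months

Leadership role enhancement: +5 months
Offense while on release enhancement: +31 months
Prior conviction enhancement: +8 months
Adjusted term: 152 months + 5 months + 31 months + 8 months = 196 months
Early plea reduction: 15% of 196 months = 29 months (rounded down)
After reduction: 196 − 29 = 167 months
Less pre-trial detention credit: 167 months − 19 months = 148 months
Minimum 151 months: 148 months is below the minimum → 151 months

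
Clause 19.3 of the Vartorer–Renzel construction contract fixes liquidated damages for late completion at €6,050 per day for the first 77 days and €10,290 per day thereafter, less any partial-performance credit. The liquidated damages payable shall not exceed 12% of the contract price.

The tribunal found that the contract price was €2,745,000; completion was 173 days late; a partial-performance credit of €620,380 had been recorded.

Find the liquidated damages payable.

Liquidated damages: €329,400

First 77 days: 77 × €6,050 = €465,850
Remaining days: (173 − 77) × €10,290 = €987,840
Accrued per-day damages: €465,850 + €987,840 = €1,453,690
Less partial-performance credit: €1,453,690 − €620,380 = €833,310
Cap: 12% of €2,745,000 = €329,400
Cap at €329,400: €833,310 exceeds the cap → €329,400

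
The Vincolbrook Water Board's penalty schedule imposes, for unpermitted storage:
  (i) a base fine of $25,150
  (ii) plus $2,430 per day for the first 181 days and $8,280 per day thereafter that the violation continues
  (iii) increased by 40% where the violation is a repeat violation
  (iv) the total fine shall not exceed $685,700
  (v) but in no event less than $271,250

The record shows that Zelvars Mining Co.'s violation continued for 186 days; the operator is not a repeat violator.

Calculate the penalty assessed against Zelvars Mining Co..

First 181 days: 181 × $2,430 = $439,830
Remaining days: (186 − 181) × $8,280 = $41,400
Per-day component: $439,830 + $41,400 = $481,230
Base plus per-day: $25,150 + $481,230 = $506,380
The operator is not a repeat violator: no 40% increase.
Cap at $685,700: $506,380 is within the cap, no reduction.
Minimum $271,250: $506,380 meets the minimum, no increase.

$506,380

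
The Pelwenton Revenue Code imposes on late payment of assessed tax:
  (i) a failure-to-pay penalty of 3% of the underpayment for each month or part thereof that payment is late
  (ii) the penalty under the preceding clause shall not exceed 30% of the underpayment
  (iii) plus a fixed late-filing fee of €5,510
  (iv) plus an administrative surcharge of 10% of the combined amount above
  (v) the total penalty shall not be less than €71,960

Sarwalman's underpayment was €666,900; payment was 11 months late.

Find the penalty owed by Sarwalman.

Accrued rate: 3% × 11 = 33%, capped at 30% → 30%
Failure-to-pay penalty: 30% of €666,900 = €200,070
Penalty before surcharge: €200,070 + €5,510 = €205,580
Administrative surcharge: 10% of €205,580 = €20,558
Total penalty: €205,580 + €20,558 = €226,138
Minimum €71,960: €226,138 meets the minimum, no increase.

Penalty: €226,138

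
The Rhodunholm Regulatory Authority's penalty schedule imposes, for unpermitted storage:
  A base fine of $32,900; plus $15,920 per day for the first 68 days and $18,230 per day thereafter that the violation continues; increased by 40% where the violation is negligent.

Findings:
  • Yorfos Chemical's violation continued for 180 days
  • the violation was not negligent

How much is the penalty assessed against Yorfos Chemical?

First 68 days: 68 × $15,920 = $1,082,560
Remaining days: (180 − 68) × $18,230 = $2,041,760
Per-day component: $1,082,560 + $2,041,760 = $3,124,320
Base plus per-day: $32,900 + $3,124,320 = $3,157,220
The violation was not negligent: no 40% increase.

$3,157,220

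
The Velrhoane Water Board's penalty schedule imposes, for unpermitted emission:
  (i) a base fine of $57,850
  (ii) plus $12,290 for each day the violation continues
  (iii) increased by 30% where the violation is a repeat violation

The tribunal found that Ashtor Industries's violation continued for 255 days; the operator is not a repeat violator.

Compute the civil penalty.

$3,191,800

Per-day component: 255 × $12,290 = $3,133,950
Base plus per-day: $57,850 + $3,133,950 = $3,191,800
The operator is not a repeat violator: no 30% increase.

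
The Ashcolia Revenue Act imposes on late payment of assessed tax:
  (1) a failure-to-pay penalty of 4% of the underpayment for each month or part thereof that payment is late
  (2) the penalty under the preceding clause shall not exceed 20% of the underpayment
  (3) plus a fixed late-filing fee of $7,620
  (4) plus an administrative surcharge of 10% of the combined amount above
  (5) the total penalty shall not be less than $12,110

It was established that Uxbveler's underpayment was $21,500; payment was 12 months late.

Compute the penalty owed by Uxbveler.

Accrued rate: 4% × 12 = 48%, capped at 20% → 20%
Failure-to-pay penalty: 20% of $21,500 = $4,300
Penalty before surcharge: $4,300 + $7,620 = $11,920
Administrative surcharge: 10% of $11,920 = $1,192
Total penalty: $11,920 + $1,192 = $13,112
Minimum $12,110: $13,112 meets the minimum, no increase.

$13,112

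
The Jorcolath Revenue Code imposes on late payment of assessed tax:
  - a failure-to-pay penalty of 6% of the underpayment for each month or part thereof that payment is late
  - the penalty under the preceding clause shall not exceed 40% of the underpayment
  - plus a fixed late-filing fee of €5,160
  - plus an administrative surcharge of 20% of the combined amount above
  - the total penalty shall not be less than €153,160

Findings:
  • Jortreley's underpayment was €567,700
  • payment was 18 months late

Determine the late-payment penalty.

Accrued rate: 6% × 18 = 108%, capped at 40% → 40%
Failure-to-pay penalty: 40% of €567,700 = €227,080
Penalty before surcharge: €227,080 + €5,160 = €232,240
Administrative surcharge: 20% of €232,240 = €46,448
Total penalty: €232,240 + €46,448 = €278,688
Minimum €153,160: €278,688 meets the minimum, no increase.

€278,688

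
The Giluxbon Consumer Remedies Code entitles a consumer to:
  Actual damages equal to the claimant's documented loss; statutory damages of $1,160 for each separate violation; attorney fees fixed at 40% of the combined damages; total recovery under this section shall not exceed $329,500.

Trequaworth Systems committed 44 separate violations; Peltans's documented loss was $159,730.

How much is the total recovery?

Total recovery: $295,078

Statutory damages: 44 × $1,160 = $51,040
Combined damages: $159,730 + $51,040 = $210,770
Attorney fees: 40% of $210,770 = $84,308
Total before cap: $210,770 + $84,308 = $295,078
Cap at $329,500: $295,078 is within the cap, no reduction.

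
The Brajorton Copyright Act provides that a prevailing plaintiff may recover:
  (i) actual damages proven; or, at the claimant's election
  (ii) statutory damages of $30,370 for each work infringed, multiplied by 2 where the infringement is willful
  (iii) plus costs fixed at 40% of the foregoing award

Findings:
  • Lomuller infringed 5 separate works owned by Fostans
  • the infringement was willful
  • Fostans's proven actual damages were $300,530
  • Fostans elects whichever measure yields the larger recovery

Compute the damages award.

Statutory damages: 5 × $30,370 = $151,850
Doubled: 2 × $151,850 = $303,700
Greater of actual damages ($300,530) or enhanced statutory damages ($303,700): $303,700
Costs: 40% of $303,700 = $121,480
Award plus costs: $303,700 + $121,480 = $425,180

Award: $425,180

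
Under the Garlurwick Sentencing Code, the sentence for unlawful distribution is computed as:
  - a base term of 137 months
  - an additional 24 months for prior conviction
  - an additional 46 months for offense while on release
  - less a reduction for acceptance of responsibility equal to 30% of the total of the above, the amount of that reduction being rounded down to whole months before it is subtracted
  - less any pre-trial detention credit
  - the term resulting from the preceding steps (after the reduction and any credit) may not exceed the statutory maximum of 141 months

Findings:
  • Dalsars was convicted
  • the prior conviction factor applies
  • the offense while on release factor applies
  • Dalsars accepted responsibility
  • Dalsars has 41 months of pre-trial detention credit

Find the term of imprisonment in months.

Prior conviction enhancement: +24 months
Offense while on release enhancement: +46 months
Adjusted term: 137 months + 24 months + 46 months = 207 months
Acceptance of responsibility reduction: 30% of 207 months = 62 months (rounded down)
After reduction: 207 − 62 = 145 months
Less pre-trial detention credit: 145 months − 41 months = 104 months
Cap at 141 months: 104 months is within the cap, no reduction.

104 months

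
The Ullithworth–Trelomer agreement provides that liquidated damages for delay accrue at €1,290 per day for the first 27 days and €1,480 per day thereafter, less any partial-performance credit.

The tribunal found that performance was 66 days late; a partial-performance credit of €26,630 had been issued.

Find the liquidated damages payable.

€65,920

First 27 days: 27 × €1,290 = €34,830
Remaining days: (66 − 27) × €1,480 = €57,720
Accrued per-day damages: €34,830 + €57,720 = €92,550
Less partial-performance credit: €92,550 − €26,630 = €65,920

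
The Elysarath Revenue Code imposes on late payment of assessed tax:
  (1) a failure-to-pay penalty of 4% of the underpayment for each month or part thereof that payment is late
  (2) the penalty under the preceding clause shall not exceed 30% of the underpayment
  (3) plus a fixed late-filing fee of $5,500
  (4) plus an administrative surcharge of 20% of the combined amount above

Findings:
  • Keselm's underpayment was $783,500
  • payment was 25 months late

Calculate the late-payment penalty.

$288,660

Accrued rate: 4% × 25 = 100%, capped at 30% → 30%
Failure-to-pay penalty: 30% of $783,500 = $235,050
Penalty before surcharge: $235,050 + $5,500 = $240,550
Administrative surcharge: 20% of $240,550 = $48,110
Total penalty: $240,550 + $48,110 = $288,660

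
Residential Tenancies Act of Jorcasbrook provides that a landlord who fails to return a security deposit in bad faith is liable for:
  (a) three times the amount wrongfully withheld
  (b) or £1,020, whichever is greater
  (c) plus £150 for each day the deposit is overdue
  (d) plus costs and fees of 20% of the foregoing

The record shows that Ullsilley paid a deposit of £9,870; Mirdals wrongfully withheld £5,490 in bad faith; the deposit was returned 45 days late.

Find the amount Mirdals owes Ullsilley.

Trebled: 3 × £5,490 = £16,470
Minimum £1,020: £16,470 meets the minimum, no increase.
Late-return penalty: 45 × £150 = £6,750
Damages plus late penalty: £16,470 + £6,750 = £23,220
Costs and fees: 20% of £23,220 = £4,644
Total recovery: £23,220 + £4,644 = £27,864

Recovery: £27,864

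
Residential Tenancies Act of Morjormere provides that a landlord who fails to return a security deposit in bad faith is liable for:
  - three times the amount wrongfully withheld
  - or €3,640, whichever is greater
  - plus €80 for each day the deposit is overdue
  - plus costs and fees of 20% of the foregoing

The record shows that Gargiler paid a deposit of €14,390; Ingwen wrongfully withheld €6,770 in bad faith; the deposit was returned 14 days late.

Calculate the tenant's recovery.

Trebled: 3 × €6,770 = €20,310
Minimum €3,640: €20,310 meets the minimum, no increase.
Late-return penalty: 14 × €80 = €1,120
Damages plus late penalty: €20,310 + €1,120 = €21,430
Costs and fees: 20% of €21,430 = €4,286
Total recovery: €21,430 + €4,286 = €25,716

€25,716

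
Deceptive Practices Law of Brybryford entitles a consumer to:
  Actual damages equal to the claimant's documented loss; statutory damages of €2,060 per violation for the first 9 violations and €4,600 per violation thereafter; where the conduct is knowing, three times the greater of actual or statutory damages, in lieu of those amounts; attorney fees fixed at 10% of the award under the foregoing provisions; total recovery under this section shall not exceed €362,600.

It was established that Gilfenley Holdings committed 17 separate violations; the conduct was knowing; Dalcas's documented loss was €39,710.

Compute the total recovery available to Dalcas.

First 9 violations: 9 × €2,060 = €18,540
Remaining violations: (17 − 9) × €4,600 = €36,800
Statutory damages: €18,540 + €36,800 = €55,340
Greater of actual damages (€39,710) or statutory damages (€55,340): €55,340
Trebled: 3 × €55,340 = €166,020
Attorney fees: 10% of €166,020 = €16,602
Total before cap: €166,020 + €16,602 = €182,622
Cap at €362,600: €182,622 is within the cap, no reduction.

€182,622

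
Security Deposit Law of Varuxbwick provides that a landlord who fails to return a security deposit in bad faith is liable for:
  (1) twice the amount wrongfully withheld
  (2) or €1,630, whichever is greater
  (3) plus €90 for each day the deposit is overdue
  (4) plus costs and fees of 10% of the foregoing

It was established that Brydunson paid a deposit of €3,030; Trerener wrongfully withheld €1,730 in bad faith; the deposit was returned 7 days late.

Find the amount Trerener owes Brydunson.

Doubled: 2 × €1,730 = €3,460
Minimum €1,630: €3,460 meets the minimum, no increase.
Late-return penalty: 7 × €90 = €630
Damages plus late penalty: €3,460 + €630 = €4,090
Costs and fees: 10% of €4,090 = €409
Total recovery: €4,090 + €409 = €4,499

€4,499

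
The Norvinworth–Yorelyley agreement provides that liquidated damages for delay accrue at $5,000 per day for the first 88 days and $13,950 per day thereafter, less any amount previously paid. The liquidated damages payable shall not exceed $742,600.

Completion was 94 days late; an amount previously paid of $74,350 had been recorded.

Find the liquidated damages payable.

Liquidated damages: $449,350

First 88 days: 88 × $5,000 = $440,000
Remaining days: (94 − 88) × $13,950 = $83,700
Accrued per-day damages: $440,000 + $83,700 = $523,700
Less amount previously paid: $523,700 − $74,350 = $449,350
Cap at $742,600: $449,350 is within the cap, no reduction.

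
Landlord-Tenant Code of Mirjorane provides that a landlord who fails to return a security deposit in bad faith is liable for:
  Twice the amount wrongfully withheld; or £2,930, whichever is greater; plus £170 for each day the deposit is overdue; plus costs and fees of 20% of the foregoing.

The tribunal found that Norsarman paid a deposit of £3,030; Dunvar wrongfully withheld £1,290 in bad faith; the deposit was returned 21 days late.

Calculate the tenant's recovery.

Recovery: £7,800

Doubled: 2 × £1,290 = £2,580
Minimum £2,930: £2,580 is below the minimum → £2,930
Late-return penalty: 21 × £170 = £3,570
Damages plus late penalty: £2,930 + £3,570 = £6,500
Costs and fees: 20% of £6,500 = £1,300
Total recovery: £6,500 + £1,300 = £7,800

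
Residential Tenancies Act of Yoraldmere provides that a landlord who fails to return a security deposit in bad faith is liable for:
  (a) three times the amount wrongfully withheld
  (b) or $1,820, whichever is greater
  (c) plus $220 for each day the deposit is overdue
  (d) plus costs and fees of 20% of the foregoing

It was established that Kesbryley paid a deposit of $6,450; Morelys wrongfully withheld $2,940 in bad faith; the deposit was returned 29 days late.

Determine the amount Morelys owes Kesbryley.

Trebled: 3 × $2,940 = $8,820
Minimum $1,820: $8,820 meets the minimum, no increase.
Late-return penalty: 29 × $220 = $6,380
Damages plus late penalty: $8,820 + $6,380 = $15,200
Costs and fees: 20% of $15,200 = $3,040
Total recovery: $15,200 + $3,040 = $18,240

Recovery: $18,240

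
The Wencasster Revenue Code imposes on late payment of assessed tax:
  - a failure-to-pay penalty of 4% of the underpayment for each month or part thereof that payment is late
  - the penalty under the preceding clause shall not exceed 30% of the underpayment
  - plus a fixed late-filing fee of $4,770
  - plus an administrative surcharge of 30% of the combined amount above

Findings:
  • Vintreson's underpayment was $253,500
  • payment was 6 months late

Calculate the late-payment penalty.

Penalty: $85,293

Accrued rate: 4% × 6 = 24%, capped at 30% → 24%
Failure-to-pay penalty: 24% of $253,500 = $60,840
Penalty before surcharge: $60,840 + $4,770 = $65,610
Administrative surcharge: 30% of $65,610 = $19,683
Total penalty: $65,610 + $19,683 = $85,293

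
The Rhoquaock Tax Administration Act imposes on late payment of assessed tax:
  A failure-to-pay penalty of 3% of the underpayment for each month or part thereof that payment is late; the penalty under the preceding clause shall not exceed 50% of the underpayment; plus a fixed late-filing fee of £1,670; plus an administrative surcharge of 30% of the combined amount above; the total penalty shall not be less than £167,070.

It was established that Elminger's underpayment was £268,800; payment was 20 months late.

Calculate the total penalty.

Accrued rate: 3% × 20 = 60%, capped at 50% → 50%
Failure-to-pay penalty: 50% of £268,800 = £134,400
Penalty before surcharge: £134,400 + £1,670 = £136,070
Administrative surcharge: 30% of £136,070 = £40,821
Total penalty: £136,070 + £40,821 = £176,891
Minimum £167,070: £176,891 meets the minimum, no increase.

£176,891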